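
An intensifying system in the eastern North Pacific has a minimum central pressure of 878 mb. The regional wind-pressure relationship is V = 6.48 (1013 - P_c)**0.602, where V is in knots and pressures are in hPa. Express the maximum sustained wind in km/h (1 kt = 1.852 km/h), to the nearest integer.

230 km/h

ΔP = 1013 − 878 = 135 mb.
V ≈ 6.48 × 135^0.602 = 6.48 × 19.163 ≈ 124.176 kt.
124.176 × 1.852 ≈ 229.97 km/h → 230 km/h.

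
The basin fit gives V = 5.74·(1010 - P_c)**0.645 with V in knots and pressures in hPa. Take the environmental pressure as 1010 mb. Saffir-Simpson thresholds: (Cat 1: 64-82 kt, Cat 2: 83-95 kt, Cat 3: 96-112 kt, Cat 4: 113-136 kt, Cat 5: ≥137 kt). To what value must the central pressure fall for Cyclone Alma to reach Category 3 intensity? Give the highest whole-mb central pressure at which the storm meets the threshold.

Category 3 begins at V = 96 kt.
Required ΔP = (96/5.74)^(1/0.645) = 16.725^1.550 ≈ 78.83 mb.
P_c ≤ 1010 − 78.83 = 931.17, so the highest integer P_c is 931 mb.

931 mb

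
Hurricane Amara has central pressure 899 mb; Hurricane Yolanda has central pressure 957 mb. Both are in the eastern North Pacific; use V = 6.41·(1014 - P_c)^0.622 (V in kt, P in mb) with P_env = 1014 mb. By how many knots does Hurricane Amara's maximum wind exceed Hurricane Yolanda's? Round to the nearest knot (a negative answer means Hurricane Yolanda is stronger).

Hurricane Amara: ΔP = 115; V ≈ 6.41 × 115^0.622 ≈ 122.63 kt.
Hurricane Yolanda: ΔP = 57; V ≈ 6.41 × 57^0.622 ≈ 79.25 kt.
Difference ≈ 122.63 − 79.25 = 43.38 → 43 kt.

43 kt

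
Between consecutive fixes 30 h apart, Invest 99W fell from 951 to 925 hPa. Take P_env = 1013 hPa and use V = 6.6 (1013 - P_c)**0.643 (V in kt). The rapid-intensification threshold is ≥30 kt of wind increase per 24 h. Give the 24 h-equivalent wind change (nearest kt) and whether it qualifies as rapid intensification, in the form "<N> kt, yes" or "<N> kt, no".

19 kt, no

V₁: ΔP = 62, V ≈ 6.6 × 62^0.643 ≈ 93.77 kt.
V₂: ΔP = 88, V ≈ 6.6 × 88^0.643 ≈ 117.45 kt.
ΔV over 30 h = 23.68 kt → 24 h equivalent = 23.68 × 24/30 ≈ 18.94 kt.
19 kt < 30 kt ⇒ not rapid intensification.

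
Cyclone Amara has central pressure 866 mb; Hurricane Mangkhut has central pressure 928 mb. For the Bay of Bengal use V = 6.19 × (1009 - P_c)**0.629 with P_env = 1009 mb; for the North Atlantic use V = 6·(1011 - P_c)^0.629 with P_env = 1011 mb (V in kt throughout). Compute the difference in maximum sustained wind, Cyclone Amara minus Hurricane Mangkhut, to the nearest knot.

Cyclone Amara: ΔP = 143; V ≈ 6.19 × 143^0.629 ≈ 140.41 kt.
Hurricane Mangkhut: ΔP = 83; V ≈ 6 × 83^0.629 ≈ 96.66 kt.
Difference ≈ 140.41 − 96.66 = 43.75 → 44 kt.

44 kt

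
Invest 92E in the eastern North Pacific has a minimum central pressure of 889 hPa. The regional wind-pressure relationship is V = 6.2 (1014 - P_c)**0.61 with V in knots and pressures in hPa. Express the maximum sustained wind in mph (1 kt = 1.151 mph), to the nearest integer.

136 mph

ΔP = 1014 − 889 = 125 hPa.
V ≈ 6.2 × 125^0.61 = 6.2 × 19.016 ≈ 117.898 kt.
117.898 × 1.151 ≈ 135.70 mph → 136 mph.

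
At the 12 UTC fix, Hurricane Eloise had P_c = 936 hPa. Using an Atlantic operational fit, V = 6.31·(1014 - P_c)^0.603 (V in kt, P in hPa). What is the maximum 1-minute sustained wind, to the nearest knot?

ΔP = 1014 − 936 = 78 hPa.
78^0.603 ≈ 13.834.
V ≈ 6.31 × 13.834 ≈ 87.3 kt.

87 kt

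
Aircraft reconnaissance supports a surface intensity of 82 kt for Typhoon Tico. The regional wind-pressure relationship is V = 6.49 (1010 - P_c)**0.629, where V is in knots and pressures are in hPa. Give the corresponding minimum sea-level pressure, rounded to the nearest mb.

ΔP = (V / 6.49)^(1/0.629) = (82/6.49)^1.590.
82/6.49 = 12.635; 12.635^1.590 ≈ 56.40 mb.
P_c = 1010 − 56.40 = 953.60 ≈ 954 mb.

954 mb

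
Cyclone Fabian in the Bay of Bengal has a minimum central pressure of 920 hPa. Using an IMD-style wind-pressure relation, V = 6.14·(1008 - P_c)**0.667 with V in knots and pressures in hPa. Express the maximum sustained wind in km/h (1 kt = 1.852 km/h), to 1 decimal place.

ΔP = 1008 − 920 = 88 hPa.
V ≈ 6.14 × 88^0.667 = 6.14 × 19.814 ≈ 121.657 kt.
121.657 × 1.852 ≈ 225.31 km/h → 225.3 km/h.

225.3 km/h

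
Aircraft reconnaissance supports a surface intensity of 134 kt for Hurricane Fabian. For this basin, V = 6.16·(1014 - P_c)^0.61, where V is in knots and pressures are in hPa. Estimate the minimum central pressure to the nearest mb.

858 mb

ΔP = (V / 6.16)^(1/0.61) = (134/6.16)^1.639.
134/6.16 = 21.753; 21.753^1.639 ≈ 155.83 mb.
P_c = 1014 − 155.83 = 858.17 ≈ 858 mb.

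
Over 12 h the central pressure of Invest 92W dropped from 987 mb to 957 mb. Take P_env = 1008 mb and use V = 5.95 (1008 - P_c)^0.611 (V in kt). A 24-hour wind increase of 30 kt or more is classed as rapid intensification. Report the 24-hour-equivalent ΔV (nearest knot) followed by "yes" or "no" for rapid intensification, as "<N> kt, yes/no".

55 kt, yes

V₁: ΔP = 21, V ≈ 5.95 × 21^0.611 ≈ 38.23 kt.
V₂: ΔP = 51, V ≈ 5.95 × 51^0.611 ≈ 65.74 kt.
ΔV over 12 h = 27.51 kt → 24 h equivalent = 27.51 × 24/12 ≈ 55.02 kt.
55 kt ≥ 30 kt ⇒ rapid intensification.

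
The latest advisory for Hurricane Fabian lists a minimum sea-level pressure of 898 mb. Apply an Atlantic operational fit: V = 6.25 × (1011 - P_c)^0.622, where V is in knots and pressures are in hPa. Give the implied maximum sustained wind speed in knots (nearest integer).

ΔP = 1011 − 898 = 113 mb.
113^0.622 ≈ 18.924.
V ≈ 6.25 × 18.924 ≈ 118.3 kt.

118 kt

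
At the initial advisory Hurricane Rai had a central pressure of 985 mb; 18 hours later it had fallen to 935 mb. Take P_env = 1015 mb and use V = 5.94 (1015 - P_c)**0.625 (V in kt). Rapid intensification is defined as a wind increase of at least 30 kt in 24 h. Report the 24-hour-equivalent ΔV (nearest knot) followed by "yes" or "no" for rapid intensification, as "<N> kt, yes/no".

56 kt, yes

V₁: ΔP = 30, V ≈ 5.94 × 30^0.625 ≈ 49.77 kt.
V₂: ΔP = 80, V ≈ 5.94 × 80^0.625 ≈ 91.88 kt.
ΔV over 18 h = 42.11 kt → 24 h equivalent = 42.11 × 24/18 ≈ 56.15 kt.
56 kt ≥ 30 kt ⇒ rapid intensification.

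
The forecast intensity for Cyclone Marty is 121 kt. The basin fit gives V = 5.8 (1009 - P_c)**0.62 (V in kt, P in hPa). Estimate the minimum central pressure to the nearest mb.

ΔP = (V / 5.8)^(1/0.62) = (121/5.8)^1.613.
121/5.8 = 20.862; 20.862^1.613 ≈ 134.28 mb.
P_c = 1009 − 134.28 = 874.72 ≈ 875 mb.

875 mb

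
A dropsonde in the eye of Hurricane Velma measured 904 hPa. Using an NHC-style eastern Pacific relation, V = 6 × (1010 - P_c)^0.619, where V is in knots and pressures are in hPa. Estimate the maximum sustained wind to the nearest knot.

108 kt

ΔP = 1010 − 904 = 106 hPa.
106^0.619 ≈ 17.933.
V ≈ 6 × 17.933 ≈ 107.6 kt.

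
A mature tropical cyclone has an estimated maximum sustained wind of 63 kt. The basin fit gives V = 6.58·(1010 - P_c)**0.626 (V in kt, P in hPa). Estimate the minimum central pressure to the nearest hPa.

973 hPa

ΔP = (V / 6.58)^(1/0.626) = (63/6.58)^1.597.
63/6.58 = 9.574; 9.574^1.597 ≈ 36.92 hPa.
P_c = 1010 − 36.92 = 973.08 ≈ 973 hPa.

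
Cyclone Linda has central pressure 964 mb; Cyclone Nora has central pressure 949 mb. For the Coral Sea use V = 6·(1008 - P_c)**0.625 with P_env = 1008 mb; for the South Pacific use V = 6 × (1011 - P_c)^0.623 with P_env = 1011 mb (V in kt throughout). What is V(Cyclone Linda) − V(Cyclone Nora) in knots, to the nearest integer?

-15 kt

Cyclone Linda: ΔP = 44; V ≈ 6 × 44^0.625 ≈ 63.87 kt.
Cyclone Nora: ΔP = 62; V ≈ 6 × 62^0.623 ≈ 78.49 kt.
Difference ≈ 63.87 − 78.49 = -14.62 → -15 kt.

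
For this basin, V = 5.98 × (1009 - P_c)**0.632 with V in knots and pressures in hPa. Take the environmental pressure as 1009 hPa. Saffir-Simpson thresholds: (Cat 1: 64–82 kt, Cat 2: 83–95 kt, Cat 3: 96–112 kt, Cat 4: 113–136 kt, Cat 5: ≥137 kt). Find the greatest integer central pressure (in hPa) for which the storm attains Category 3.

928 hPa

Category 3 begins at V = 96 kt.
Required ΔP = (96/5.98)^(1/0.632) = 16.054^1.582 ≈ 80.83 hPa.
P_c ≤ 1009 − 80.83 = 928.17, so the highest integer P_c is 928 hPa.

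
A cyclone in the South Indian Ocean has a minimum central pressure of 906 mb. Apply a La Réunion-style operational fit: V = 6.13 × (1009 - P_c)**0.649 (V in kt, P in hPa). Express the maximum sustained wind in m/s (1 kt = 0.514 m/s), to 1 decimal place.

ΔP = 1009 − 906 = 103 mb.
V ≈ 6.13 × 103^0.649 = 6.13 × 20.246 ≈ 124.106 kt.
124.106 × 0.514 ≈ 63.79 m/s → 63.8 m/s.

63.8 m/s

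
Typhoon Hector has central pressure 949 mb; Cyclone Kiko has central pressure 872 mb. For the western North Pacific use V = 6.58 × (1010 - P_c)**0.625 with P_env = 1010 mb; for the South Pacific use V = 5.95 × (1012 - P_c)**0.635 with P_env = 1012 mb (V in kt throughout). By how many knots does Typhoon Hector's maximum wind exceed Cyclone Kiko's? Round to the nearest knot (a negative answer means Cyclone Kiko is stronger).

-51 kt

Typhoon Hector: ΔP = 61; V ≈ 6.58 × 61^0.625 ≈ 85.91 kt.
Cyclone Kiko: ΔP = 140; V ≈ 5.95 × 140^0.635 ≈ 137.19 kt.
Difference ≈ 85.91 − 137.19 = -51.28 → -51 kt.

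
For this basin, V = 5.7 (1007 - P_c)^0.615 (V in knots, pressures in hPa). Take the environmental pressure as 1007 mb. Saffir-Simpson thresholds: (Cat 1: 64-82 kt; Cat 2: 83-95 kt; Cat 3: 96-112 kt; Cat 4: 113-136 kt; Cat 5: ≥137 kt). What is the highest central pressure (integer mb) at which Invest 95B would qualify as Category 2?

Category 2 begins at V = 83 kt.
Required ΔP = (83/5.7)^(1/0.615) = 14.561^1.626 ≈ 77.87 mb.
P_c ≤ 1007 − 77.87 = 929.13, so the highest integer P_c is 929 mb.

929 mb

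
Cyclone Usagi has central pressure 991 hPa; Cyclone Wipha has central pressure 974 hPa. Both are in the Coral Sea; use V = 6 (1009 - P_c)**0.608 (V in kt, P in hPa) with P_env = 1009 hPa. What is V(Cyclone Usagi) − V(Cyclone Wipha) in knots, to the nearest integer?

Cyclone Usagi: ΔP = 18; V ≈ 6 × 18^0.608 ≈ 34.78 kt.
Cyclone Wipha: ΔP = 35; V ≈ 6 × 35^0.608 ≈ 52.11 kt.
Difference ≈ 34.78 − 52.11 = -17.33 → -17 kt.

-17 kt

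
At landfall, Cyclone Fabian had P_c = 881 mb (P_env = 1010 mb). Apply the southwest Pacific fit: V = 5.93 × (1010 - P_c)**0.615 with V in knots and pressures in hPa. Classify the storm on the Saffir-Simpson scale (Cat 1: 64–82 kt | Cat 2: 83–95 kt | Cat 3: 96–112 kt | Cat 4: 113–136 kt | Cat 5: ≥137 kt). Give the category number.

ΔP = 1010 − 881 = 129 mb.
V ≈ 5.93 × 129^0.615 = 5.93 × 19.86 ≈ 118 kt.
118 kt falls in the Category 4 band.

4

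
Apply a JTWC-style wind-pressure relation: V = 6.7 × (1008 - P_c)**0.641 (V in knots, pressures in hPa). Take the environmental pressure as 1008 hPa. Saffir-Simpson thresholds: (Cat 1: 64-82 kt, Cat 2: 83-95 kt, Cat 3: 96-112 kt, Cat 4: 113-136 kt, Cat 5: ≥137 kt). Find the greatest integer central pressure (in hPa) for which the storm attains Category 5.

897 hPa

Category 5 begins at V = 137 kt.
Required ΔP = (137/6.7)^(1/0.641) = 20.448^1.560 ≈ 110.84 hPa.
P_c ≤ 1008 − 110.84 = 897.16, so the highest integer P_c is 897 hPa.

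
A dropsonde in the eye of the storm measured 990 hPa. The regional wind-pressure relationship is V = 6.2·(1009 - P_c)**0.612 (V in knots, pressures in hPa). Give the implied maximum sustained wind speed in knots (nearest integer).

38 kt

ΔP = 1009 − 990 = 19 hPa.
19^0.612 ≈ 6.062.
V ≈ 6.2 × 6.062 ≈ 37.6 kt.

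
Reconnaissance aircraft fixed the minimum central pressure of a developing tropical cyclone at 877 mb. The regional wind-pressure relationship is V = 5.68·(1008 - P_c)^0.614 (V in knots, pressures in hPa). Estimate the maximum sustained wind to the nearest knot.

ΔP = 1008 − 877 = 131 mb.
131^0.614 ≈ 19.953.
V ≈ 5.68 × 19.953 ≈ 113.3 kt.

113 kt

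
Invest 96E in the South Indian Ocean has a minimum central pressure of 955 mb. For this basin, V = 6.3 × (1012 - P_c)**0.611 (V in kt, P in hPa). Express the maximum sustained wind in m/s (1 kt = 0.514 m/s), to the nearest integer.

ΔP = 1012 − 955 = 57 mb.
V ≈ 6.3 × 57^0.611 = 6.3 × 11.826 ≈ 74.504 kt.
74.504 × 0.514 ≈ 38.30 m/s → 38 m/s.

38 m/s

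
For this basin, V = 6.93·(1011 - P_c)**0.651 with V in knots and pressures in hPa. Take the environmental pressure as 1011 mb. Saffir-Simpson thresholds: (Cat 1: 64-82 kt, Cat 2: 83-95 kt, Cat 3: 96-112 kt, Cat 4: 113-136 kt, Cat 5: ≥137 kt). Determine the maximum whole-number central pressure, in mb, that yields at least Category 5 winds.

913 mb

Category 5 begins at V = 137 kt.
Required ΔP = (137/6.93)^(1/0.651) = 19.769^1.536 ≈ 97.90 mb.
P_c ≤ 1011 − 97.90 = 913.10, so the highest integer P_c is 913 mb.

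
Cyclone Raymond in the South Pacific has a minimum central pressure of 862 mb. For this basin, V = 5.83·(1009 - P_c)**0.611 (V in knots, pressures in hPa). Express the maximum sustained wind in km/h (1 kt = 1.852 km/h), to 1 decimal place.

227.8 km/h

ΔP = 1009 − 862 = 147 mb.
V ≈ 5.83 × 147^0.611 = 5.83 × 21.097 ≈ 122.998 kt.
122.998 × 1.852 ≈ 227.79 km/h → 227.8 km/h.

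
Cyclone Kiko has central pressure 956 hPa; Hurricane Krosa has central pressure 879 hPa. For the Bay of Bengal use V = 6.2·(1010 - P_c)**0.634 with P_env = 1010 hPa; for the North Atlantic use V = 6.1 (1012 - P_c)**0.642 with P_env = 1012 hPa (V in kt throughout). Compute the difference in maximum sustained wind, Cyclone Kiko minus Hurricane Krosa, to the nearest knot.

-63 kt

Cyclone Kiko: ΔP = 54; V ≈ 6.2 × 54^0.634 ≈ 77.76 kt.
Hurricane Krosa: ΔP = 133; V ≈ 6.1 × 133^0.642 ≈ 140.88 kt.
Difference ≈ 77.76 − 140.88 = -63.12 → -63 kt.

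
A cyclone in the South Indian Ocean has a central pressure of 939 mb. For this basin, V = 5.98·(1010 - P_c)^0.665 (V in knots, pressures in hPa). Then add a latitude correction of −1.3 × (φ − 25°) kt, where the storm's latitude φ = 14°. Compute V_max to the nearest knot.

116 kt

ΔP = 1010 − 939 = 71 mb.
71^0.665 ≈ 17.025.
V ≈ 5.98 × 17.025 ≈ 101.8 kt.
Latitude correction: −1.3 × (14 − 25) = 14.3 kt.
Corrected V ≈ 116.1 kt → 116 kt.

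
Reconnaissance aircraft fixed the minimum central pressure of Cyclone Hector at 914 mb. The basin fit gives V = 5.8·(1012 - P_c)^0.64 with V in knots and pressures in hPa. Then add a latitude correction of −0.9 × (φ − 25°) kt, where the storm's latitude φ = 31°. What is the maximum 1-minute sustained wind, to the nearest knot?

104 kt

ΔP = 1012 − 914 = 98 mb.
98^0.64 ≈ 18.810.
V ≈ 5.8 × 18.810 ≈ 109.1 kt.
Latitude correction: −0.9 × (31 − 25) = -5.4 kt.
Corrected V ≈ 103.7 kt → 104 kt.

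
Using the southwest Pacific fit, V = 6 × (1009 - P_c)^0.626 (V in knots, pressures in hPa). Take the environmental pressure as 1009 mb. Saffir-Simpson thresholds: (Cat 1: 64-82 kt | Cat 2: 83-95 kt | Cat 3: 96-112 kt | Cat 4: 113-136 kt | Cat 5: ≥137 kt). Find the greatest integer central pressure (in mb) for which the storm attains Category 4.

Category 4 begins at V = 113 kt.
Required ΔP = (113/6)^(1/0.626) = 18.833^1.597 ≈ 108.80 mb.
P_c ≤ 1009 − 108.80 = 900.20, so the highest integer P_c is 900 mb.

900 mb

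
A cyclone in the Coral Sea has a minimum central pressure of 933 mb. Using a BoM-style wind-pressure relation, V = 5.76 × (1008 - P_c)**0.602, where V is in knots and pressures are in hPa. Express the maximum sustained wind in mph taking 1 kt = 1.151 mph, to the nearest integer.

89 mph

ΔP = 1008 − 933 = 75 mb.
V ≈ 5.76 × 75^0.602 = 5.76 × 13.452 ≈ 77.484 kt.
77.484 × 1.151 ≈ 89.18 mph → 89 mph.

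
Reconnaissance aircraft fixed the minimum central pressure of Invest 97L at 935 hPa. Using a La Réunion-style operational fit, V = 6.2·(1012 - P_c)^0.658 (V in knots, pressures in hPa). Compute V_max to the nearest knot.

108 kt

ΔP = 1012 − 935 = 77 hPa.
77^0.658 ≈ 17.431.
V ≈ 6.2 × 17.431 ≈ 108.1 kt.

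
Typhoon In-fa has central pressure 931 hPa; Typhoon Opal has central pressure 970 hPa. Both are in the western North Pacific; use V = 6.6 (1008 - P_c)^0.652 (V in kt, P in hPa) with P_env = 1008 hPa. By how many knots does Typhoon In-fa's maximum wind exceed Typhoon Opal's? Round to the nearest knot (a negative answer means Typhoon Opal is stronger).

41 kt

Typhoon In-fa: ΔP = 77; V ≈ 6.6 × 77^0.652 ≈ 112.08 kt.
Typhoon Opal: ΔP = 38; V ≈ 6.6 × 38^0.652 ≈ 70.72 kt.
Difference ≈ 112.08 − 70.72 = 41.36 → 41 kt.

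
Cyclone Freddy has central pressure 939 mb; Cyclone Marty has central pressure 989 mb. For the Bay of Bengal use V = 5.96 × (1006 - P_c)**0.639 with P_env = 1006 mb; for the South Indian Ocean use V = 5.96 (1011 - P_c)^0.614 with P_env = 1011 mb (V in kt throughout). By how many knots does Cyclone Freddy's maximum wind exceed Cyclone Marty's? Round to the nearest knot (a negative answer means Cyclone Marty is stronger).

Cyclone Freddy: ΔP = 67; V ≈ 5.96 × 67^0.639 ≈ 87.52 kt.
Cyclone Marty: ΔP = 22; V ≈ 5.96 × 22^0.614 ≈ 39.76 kt.
Difference ≈ 87.52 − 39.76 = 47.76 → 48 kt.

48 kt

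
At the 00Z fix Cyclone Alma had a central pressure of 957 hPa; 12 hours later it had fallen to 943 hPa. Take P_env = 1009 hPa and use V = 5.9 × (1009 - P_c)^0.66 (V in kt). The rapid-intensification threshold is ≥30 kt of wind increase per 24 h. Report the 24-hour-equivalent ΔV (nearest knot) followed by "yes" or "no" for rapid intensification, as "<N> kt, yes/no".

27 kt, no

V₁: ΔP = 52, V ≈ 5.9 × 52^0.66 ≈ 80.06 kt.
V₂: ΔP = 66, V ≈ 5.9 × 66^0.66 ≈ 93.70 kt.
ΔV over 12 h = 13.64 kt → 24 h equivalent = 13.64 × 24/12 ≈ 27.28 kt.
27 kt < 30 kt ⇒ not rapid intensification.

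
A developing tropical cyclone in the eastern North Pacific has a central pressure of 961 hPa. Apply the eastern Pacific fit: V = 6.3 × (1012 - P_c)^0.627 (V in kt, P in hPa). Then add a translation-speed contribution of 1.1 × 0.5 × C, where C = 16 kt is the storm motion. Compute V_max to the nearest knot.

83 kt

ΔP = 1012 − 961 = 51 hPa.
51^0.627 ≈ 11.766.
V ≈ 6.3 × 11.766 ≈ 74.1 kt.
Translation term: 1.1 × 0.5 × 16 = 8.8 kt.
Corrected V ≈ 82.9 kt → 83 kt.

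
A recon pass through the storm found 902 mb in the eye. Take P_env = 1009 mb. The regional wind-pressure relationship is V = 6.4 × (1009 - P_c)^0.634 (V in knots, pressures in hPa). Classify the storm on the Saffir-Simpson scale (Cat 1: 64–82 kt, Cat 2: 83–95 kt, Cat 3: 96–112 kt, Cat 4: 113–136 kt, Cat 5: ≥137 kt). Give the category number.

4

ΔP = 1009 − 902 = 107 mb.
V ≈ 6.4 × 107^0.634 = 6.4 × 19.35 ≈ 124 kt.
124 kt falls in the Category 4 band.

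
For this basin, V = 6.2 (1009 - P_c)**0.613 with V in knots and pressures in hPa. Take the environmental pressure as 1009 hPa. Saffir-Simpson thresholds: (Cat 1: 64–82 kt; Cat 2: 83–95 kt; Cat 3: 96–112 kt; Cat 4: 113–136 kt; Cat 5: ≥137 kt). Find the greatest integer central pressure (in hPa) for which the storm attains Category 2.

940 hPa

Category 2 begins at V = 83 kt.
Required ΔP = (83/6.2)^(1/0.613) = 13.387^1.631 ≈ 68.86 hPa.
P_c ≤ 1009 − 68.86 = 940.14, so the highest integer P_c is 940 hPa.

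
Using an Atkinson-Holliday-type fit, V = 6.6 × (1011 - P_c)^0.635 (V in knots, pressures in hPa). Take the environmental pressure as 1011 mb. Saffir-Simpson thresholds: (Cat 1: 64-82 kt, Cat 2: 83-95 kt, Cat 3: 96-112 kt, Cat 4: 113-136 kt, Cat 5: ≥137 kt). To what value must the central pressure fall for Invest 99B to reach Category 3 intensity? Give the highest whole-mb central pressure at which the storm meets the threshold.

Category 3 begins at V = 96 kt.
Required ΔP = (96/6.6)^(1/0.635) = 14.545^1.575 ≈ 67.77 mb.
P_c ≤ 1011 − 67.77 = 943.23, so the highest integer P_c is 943 mb.

943 mb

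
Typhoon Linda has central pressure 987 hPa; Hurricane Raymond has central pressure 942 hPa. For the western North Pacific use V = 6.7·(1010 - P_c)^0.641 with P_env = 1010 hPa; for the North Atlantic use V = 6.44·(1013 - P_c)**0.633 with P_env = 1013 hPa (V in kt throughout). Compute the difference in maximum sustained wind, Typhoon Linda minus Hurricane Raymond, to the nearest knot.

Typhoon Linda: ΔP = 23; V ≈ 6.7 × 23^0.641 ≈ 50.00 kt.
Hurricane Raymond: ΔP = 71; V ≈ 6.44 × 71^0.633 ≈ 95.66 kt.
Difference ≈ 50.00 − 95.66 = -45.66 → -46 kt.

-46 kt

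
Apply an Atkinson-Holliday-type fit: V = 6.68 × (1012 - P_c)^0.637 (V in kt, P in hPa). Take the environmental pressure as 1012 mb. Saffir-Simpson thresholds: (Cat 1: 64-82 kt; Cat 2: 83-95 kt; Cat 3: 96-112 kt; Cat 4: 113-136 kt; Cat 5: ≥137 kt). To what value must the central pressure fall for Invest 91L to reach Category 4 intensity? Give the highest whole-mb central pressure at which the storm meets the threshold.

Category 4 begins at V = 113 kt.
Required ΔP = (113/6.68)^(1/0.637) = 16.916^1.570 ≈ 84.77 mb.
P_c ≤ 1012 − 84.77 = 927.23, so the highest integer P_c is 927 mb.

927 mb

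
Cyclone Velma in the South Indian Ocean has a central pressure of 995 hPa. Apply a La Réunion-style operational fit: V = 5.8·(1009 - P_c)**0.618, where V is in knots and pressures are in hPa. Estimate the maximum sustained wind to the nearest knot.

30 kt

ΔP = 1009 − 995 = 14 hPa.
14^0.618 ≈ 5.109.
V ≈ 5.8 × 5.109 ≈ 29.6 kt.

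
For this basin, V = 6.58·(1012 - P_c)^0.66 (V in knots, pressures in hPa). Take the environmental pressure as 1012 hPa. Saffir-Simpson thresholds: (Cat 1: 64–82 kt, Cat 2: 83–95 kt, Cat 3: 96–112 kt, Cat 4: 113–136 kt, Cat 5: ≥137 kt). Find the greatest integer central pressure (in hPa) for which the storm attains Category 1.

980 hPa

Category 1 begins at V = 64 kt.
Required ΔP = (64/6.58)^(1/0.66) = 9.726^1.515 ≈ 31.40 hPa.
P_c ≤ 1012 − 31.40 = 980.60, so the highest integer P_c is 980 hPa.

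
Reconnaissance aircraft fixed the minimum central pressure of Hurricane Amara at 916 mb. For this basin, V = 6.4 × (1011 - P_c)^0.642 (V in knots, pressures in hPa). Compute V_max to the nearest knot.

ΔP = 1011 − 916 = 95 mb.
95^0.642 ≈ 18.608.
V ≈ 6.4 × 18.608 ≈ 119.1 kt.

119 kt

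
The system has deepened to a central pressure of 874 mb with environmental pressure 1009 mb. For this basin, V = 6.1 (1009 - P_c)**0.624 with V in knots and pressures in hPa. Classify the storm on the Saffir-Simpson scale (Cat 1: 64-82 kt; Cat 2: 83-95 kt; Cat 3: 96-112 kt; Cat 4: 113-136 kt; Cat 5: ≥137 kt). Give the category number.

ΔP = 1009 − 874 = 135 mb.
V ≈ 6.1 × 135^0.624 = 6.1 × 21.35 ≈ 130 kt.
130 kt falls in the Category 4 band.

4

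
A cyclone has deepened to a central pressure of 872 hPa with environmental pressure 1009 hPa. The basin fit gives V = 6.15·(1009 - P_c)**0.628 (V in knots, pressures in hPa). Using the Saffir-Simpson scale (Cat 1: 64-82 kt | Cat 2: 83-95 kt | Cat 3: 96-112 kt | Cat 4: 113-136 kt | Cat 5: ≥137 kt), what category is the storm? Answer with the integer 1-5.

4

ΔP = 1009 − 872 = 137 hPa.
V ≈ 6.15 × 137^0.628 = 6.15 × 21.97 ≈ 135 kt.
135 kt falls in the Category 4 band.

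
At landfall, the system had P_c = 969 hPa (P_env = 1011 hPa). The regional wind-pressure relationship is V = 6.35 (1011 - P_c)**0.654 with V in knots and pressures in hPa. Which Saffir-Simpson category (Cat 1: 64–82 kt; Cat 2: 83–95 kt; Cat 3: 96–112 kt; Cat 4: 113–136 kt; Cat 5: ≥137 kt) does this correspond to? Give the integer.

ΔP = 1011 − 969 = 42 hPa.
V ≈ 6.35 × 42^0.654 = 6.35 × 11.52 ≈ 73 kt.
73 kt falls in the Category 1 band.

1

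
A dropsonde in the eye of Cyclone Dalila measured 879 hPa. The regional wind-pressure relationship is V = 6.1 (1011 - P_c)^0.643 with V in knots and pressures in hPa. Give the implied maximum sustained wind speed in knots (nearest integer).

ΔP = 1011 − 879 = 132 hPa.
132^0.643 ≈ 23.096.
V ≈ 6.1 × 23.096 ≈ 140.9 kt.

141 kt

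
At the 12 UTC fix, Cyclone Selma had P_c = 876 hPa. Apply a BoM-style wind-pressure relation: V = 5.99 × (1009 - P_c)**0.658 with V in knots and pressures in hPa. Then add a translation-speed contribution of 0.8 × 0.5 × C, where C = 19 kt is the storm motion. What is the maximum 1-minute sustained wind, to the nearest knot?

ΔP = 1009 − 876 = 133 hPa.
133^0.658 ≈ 24.974.
V ≈ 5.99 × 24.974 ≈ 149.6 kt.
Translation term: 0.8 × 0.5 × 19 = 7.6 kt.
Corrected V ≈ 157.2 kt → 157 kt.

157 kt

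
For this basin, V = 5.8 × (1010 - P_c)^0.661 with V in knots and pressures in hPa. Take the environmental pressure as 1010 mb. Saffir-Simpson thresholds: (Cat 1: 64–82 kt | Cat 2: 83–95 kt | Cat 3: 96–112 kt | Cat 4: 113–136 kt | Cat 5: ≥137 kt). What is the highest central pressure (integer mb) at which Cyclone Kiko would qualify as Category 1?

972 mb

Category 1 begins at V = 64 kt.
Required ΔP = (64/5.8)^(1/0.661) = 11.034^1.513 ≈ 37.80 mb.
P_c ≤ 1010 − 37.80 = 972.20, so the highest integer P_c is 972 mb.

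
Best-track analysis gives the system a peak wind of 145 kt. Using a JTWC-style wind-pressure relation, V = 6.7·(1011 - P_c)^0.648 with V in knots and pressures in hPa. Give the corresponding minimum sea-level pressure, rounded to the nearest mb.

896 mb

ΔP = (V / 6.7)^(1/0.648) = (145/6.7)^1.543.
145/6.7 = 21.642; 21.642^1.543 ≈ 114.98 mb.
P_c = 1011 − 114.98 = 896.02 ≈ 896 mb.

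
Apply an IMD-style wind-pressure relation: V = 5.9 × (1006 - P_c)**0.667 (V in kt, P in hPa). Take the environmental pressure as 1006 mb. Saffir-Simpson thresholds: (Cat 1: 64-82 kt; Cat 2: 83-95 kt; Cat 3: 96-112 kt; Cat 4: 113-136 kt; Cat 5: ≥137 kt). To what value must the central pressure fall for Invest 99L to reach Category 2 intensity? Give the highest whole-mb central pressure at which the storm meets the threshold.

953 mb

Category 2 begins at V = 83 kt.
Required ΔP = (83/5.9)^(1/0.667) = 14.068^1.499 ≈ 52.66 mb.
P_c ≤ 1006 − 52.66 = 953.34, so the highest integer P_c is 953 mb.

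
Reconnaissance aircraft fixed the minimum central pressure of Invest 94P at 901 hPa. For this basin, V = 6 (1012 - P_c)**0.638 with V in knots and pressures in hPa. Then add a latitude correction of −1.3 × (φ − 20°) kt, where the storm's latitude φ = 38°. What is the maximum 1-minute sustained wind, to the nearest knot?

98 kt

ΔP = 1012 − 901 = 111 hPa.
111^0.638 ≈ 20.180.
V ≈ 6 × 20.180 ≈ 121.1 kt.
Latitude correction: −1.3 × (38 − 20) = -23.4 kt.
Corrected V ≈ 97.7 kt → 98 kt.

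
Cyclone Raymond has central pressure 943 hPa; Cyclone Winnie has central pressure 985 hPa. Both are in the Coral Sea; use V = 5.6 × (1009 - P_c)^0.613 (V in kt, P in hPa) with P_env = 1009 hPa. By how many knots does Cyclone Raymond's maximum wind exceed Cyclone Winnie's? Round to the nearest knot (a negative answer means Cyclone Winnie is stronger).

Cyclone Raymond: ΔP = 66; V ≈ 5.6 × 66^0.613 ≈ 73.04 kt.
Cyclone Winnie: ΔP = 24; V ≈ 5.6 × 24^0.613 ≈ 39.29 kt.
Difference ≈ 73.04 − 39.29 = 33.75 → 34 kt.

34 kt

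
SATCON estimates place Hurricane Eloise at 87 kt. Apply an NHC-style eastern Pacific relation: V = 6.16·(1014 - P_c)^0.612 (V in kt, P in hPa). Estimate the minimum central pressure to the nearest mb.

938 mb

ΔP = (V / 6.16)^(1/0.612) = (87/6.16)^1.634.
87/6.16 = 14.123; 14.123^1.634 ≈ 75.68 mb.
P_c = 1014 − 75.68 = 938.32 ≈ 938 mb.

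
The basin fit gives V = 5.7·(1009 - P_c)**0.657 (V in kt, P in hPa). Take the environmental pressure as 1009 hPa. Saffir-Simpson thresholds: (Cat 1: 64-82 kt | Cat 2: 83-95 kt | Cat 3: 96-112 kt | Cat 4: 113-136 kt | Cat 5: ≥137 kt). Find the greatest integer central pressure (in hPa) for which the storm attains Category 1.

969 hPa

Category 1 begins at V = 64 kt.
Required ΔP = (64/5.7)^(1/0.657) = 11.228^1.522 ≈ 39.69 hPa.
P_c ≤ 1009 − 39.69 = 969.31, so the highest integer P_c is 969 hPa.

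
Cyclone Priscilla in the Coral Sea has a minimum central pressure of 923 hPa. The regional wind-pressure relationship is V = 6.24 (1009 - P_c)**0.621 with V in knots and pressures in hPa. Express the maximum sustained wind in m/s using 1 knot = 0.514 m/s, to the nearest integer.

ΔP = 1009 − 923 = 86 hPa.
V ≈ 6.24 × 86^0.621 = 6.24 × 15.897 ≈ 99.199 kt.
99.199 × 0.514 ≈ 50.99 m/s → 51 m/s.

51 m/s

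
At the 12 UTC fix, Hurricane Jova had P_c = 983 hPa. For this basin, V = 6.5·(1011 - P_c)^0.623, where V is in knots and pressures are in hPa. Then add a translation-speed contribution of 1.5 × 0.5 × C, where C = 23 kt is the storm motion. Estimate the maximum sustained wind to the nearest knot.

ΔP = 1011 − 983 = 28 hPa.
28^0.623 ≈ 7.972.
V ≈ 6.5 × 7.972 ≈ 51.8 kt.
Translation term: 1.5 × 0.5 × 23 = 17.25 kt.
Corrected V ≈ 69.05 kt → 69 kt.

69 kt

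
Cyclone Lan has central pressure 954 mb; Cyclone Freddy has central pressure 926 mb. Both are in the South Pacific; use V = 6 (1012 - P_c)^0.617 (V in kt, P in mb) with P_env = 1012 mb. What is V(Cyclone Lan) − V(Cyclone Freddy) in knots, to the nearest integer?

-20 kt

Cyclone Lan: ΔP = 58; V ≈ 6 × 58^0.617 ≈ 73.48 kt.
Cyclone Freddy: ΔP = 86; V ≈ 6 × 86^0.617 ≈ 93.70 kt.
Difference ≈ 73.48 − 93.70 = -20.22 → -20 kt.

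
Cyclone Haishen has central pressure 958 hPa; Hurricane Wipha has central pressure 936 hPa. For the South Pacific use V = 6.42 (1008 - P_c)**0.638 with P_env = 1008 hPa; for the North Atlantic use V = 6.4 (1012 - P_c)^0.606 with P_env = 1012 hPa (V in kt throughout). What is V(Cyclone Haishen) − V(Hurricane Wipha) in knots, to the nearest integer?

Cyclone Haishen: ΔP = 50; V ≈ 6.42 × 50^0.638 ≈ 77.89 kt.
Hurricane Wipha: ΔP = 76; V ≈ 6.4 × 76^0.606 ≈ 88.30 kt.
Difference ≈ 77.89 − 88.30 = -10.41 → -10 kt.

-10 kt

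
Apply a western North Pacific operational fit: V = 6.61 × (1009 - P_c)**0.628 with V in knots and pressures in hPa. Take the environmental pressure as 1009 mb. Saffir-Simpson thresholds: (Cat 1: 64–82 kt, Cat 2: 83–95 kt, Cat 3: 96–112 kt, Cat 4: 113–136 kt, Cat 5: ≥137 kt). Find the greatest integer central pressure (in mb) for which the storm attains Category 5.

884 mb

Category 5 begins at V = 137 kt.
Required ΔP = (137/6.61)^(1/0.628) = 20.726^1.592 ≈ 124.84 mb.
P_c ≤ 1009 − 124.84 = 884.16, so the highest integer P_c is 884 mb.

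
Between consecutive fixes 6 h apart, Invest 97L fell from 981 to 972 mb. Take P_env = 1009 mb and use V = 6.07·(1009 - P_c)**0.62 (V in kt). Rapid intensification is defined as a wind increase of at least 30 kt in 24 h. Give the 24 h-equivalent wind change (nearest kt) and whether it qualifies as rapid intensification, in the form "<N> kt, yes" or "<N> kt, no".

36 kt, yes

V₁: ΔP = 28, V ≈ 6.07 × 28^0.62 ≈ 47.91 kt.
V₂: ΔP = 37, V ≈ 6.07 × 37^0.62 ≈ 56.95 kt.
ΔV over 6 h = 9.04 kt → 24 h equivalent = 9.04 × 24/6 ≈ 36.16 kt.
36 kt ≥ 30 kt ⇒ rapid intensification.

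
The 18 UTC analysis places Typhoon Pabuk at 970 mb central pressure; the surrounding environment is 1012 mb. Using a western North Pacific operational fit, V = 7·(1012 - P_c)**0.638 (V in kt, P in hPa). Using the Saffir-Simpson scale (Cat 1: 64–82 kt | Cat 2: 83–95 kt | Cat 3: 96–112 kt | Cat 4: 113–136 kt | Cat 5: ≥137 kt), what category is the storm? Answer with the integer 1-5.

1

ΔP = 1012 − 970 = 42 mb.
V ≈ 7 × 42^0.638 = 7 × 10.86 ≈ 76 kt.
76 kt falls in the Category 1 band.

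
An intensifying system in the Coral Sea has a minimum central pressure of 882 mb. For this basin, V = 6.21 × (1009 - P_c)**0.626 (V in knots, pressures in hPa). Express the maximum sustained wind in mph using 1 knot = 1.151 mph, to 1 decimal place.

ΔP = 1009 − 882 = 127 mb.
V ≈ 6.21 × 127^0.626 = 6.21 × 20.748 ≈ 128.847 kt.
128.847 × 1.151 ≈ 148.30 mph → 148.3 mph.

148.3 mph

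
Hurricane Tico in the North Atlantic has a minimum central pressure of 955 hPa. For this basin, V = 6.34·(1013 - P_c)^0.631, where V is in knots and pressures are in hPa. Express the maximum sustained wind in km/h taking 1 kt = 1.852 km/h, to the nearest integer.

ΔP = 1013 − 955 = 58 hPa.
V ≈ 6.34 × 58^0.631 = 6.34 × 12.964 ≈ 82.189 kt.
82.189 × 1.852 ≈ 152.21 km/h → 152 km/h.

152 km/h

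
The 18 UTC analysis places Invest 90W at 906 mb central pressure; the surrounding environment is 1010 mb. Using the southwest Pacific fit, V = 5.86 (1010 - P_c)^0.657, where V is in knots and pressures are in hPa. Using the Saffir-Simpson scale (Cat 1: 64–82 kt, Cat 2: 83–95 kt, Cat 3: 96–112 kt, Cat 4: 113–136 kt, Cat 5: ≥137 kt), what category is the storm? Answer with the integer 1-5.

4

ΔP = 1010 − 906 = 104 mb.
V ≈ 5.86 × 104^0.657 = 5.86 × 21.14 ≈ 124 kt.
124 kt falls in the Category 4 band.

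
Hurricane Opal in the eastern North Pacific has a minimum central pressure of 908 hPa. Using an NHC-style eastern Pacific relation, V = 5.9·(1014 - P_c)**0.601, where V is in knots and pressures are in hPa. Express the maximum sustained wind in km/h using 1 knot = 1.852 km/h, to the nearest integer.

ΔP = 1014 − 908 = 106 hPa.
V ≈ 5.9 × 106^0.601 = 5.9 × 16.490 ≈ 97.288 kt.
97.288 × 1.852 ≈ 180.18 km/h → 180 km/h.

180 km/h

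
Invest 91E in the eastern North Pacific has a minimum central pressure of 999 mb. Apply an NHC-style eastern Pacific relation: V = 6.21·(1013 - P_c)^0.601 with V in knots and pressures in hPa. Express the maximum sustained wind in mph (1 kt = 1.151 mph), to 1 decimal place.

34.9 mph

ΔP = 1013 − 999 = 14 mb.
V ≈ 6.21 × 14^0.601 = 6.21 × 4.885 ≈ 30.333 kt.
30.333 × 1.151 ≈ 34.91 mph → 34.9 mph.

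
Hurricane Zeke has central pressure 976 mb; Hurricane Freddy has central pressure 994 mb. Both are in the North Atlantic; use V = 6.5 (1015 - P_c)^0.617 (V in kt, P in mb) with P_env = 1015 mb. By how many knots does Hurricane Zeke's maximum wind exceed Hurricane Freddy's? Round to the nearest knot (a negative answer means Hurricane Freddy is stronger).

Hurricane Zeke: ΔP = 39; V ≈ 6.5 × 39^0.617 ≈ 62.32 kt.
Hurricane Freddy: ΔP = 21; V ≈ 6.5 × 21^0.617 ≈ 42.53 kt.
Difference ≈ 62.32 − 42.53 = 19.79 → 20 kt.

20 kt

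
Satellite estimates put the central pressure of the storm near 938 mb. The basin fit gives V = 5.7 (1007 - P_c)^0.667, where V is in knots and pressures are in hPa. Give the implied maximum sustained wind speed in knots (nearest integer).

96 kt

ΔP = 1007 − 938 = 69 mb.
69^0.667 ≈ 16.847.
V ≈ 5.7 × 16.847 ≈ 96.0 kt.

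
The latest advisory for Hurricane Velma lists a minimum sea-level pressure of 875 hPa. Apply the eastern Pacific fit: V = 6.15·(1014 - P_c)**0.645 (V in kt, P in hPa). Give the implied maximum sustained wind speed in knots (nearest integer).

ΔP = 1014 − 875 = 139 hPa.
139^0.645 ≈ 24.113.
V ≈ 6.15 × 24.113 ≈ 148.3 kt.

148 kt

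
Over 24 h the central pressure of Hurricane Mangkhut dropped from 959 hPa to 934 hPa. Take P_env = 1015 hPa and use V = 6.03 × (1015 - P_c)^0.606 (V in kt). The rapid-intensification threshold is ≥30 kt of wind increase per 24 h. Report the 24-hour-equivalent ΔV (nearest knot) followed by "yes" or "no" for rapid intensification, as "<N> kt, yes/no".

V₁: ΔP = 56, V ≈ 6.03 × 56^0.606 ≈ 69.14 kt.
V₂: ΔP = 81, V ≈ 6.03 × 81^0.606 ≈ 86.47 kt.
ΔV over 24 h = 17.33 kt → 24 h equivalent = 17.33 × 24/24 ≈ 17.33 kt.
17 kt < 30 kt ⇒ not rapid intensification.

17 kt, no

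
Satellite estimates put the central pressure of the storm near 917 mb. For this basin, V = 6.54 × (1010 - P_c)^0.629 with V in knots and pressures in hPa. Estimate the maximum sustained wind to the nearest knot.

113 kt

ΔP = 1010 − 917 = 93 mb.
93^0.629 ≈ 17.305.
V ≈ 6.54 × 17.305 ≈ 113.2 kt.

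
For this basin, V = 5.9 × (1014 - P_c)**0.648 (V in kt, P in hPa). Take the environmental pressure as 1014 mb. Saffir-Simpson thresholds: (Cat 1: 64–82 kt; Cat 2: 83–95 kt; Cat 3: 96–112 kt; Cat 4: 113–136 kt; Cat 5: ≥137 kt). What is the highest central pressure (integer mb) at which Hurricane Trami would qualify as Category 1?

974 mb

Category 1 begins at V = 64 kt.
Required ΔP = (64/5.9)^(1/0.648) = 10.847^1.543 ≈ 39.60 mb.
P_c ≤ 1014 − 39.60 = 974.40, so the highest integer P_c is 974 mb.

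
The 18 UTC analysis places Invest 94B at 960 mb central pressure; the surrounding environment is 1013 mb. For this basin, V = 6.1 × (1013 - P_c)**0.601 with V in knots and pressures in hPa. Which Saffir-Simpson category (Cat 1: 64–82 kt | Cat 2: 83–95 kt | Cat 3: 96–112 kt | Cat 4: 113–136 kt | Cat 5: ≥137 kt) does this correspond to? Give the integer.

1

ΔP = 1013 − 960 = 53 mb.
V ≈ 6.1 × 53^0.601 = 6.1 × 10.87 ≈ 66 kt.
66 kt falls in the Category 1 band.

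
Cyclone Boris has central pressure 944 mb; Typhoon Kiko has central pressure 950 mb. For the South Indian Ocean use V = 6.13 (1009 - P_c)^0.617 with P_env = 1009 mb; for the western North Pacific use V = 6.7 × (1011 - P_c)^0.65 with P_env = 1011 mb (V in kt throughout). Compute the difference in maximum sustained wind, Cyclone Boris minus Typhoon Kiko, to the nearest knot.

Cyclone Boris: ΔP = 65; V ≈ 6.13 × 65^0.617 ≈ 80.54 kt.
Typhoon Kiko: ΔP = 61; V ≈ 6.7 × 61^0.65 ≈ 96.95 kt.
Difference ≈ 80.54 − 96.95 = -16.41 → -16 kt.

-16 kt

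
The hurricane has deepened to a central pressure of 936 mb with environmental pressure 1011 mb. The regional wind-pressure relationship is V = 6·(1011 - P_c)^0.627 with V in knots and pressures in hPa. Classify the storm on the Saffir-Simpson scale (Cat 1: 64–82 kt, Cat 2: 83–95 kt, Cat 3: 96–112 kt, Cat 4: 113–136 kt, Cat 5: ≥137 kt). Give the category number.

ΔP = 1011 − 936 = 75 mb.
V ≈ 6 × 75^0.627 = 6 × 14.99 ≈ 90 kt.
90 kt falls in the Category 2 band.

2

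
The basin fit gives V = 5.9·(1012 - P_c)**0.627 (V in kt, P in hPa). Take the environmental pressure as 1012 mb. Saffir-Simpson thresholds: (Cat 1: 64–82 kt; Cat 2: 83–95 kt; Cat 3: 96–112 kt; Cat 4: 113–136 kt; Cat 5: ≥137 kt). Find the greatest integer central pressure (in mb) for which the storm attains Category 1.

Category 1 begins at V = 64 kt.
Required ΔP = (64/5.9)^(1/0.627) = 10.847^1.595 ≈ 44.80 mb.
P_c ≤ 1012 − 44.80 = 967.20, so the highest integer P_c is 967 mb.

967 mb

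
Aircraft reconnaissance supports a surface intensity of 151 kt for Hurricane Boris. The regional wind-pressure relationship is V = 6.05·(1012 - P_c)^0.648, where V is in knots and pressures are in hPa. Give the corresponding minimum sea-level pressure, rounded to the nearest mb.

869 mb

ΔP = (V / 6.05)^(1/0.648) = (151/6.05)^1.543.
151/6.05 = 24.959; 24.959^1.543 ≈ 143.29 mb.
P_c = 1012 − 143.29 = 868.71 ≈ 869 mb.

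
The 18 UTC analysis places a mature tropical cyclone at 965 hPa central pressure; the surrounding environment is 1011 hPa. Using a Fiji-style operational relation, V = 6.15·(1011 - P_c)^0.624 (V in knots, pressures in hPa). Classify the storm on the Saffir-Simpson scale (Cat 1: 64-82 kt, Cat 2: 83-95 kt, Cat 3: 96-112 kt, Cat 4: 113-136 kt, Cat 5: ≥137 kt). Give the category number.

1

ΔP = 1011 − 965 = 46 hPa.
V ≈ 6.15 × 46^0.624 = 6.15 × 10.90 ≈ 67 kt.
67 kt falls in the Category 1 band.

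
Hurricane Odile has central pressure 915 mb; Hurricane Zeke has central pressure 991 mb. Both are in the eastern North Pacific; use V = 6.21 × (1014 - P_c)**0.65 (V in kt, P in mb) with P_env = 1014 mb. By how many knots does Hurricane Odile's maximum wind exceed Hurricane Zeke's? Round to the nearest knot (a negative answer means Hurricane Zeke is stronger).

75 kt

Hurricane Odile: ΔP = 99; V ≈ 6.21 × 99^0.65 ≈ 123.10 kt.
Hurricane Zeke: ΔP = 23; V ≈ 6.21 × 23^0.65 ≈ 47.67 kt.
Difference ≈ 123.10 − 47.67 = 75.43 → 75 kt.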